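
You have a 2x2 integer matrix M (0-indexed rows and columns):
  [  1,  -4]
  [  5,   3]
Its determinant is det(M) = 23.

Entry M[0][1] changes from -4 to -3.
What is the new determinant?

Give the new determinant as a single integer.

det is linear in row 0: changing M[0][1] by delta changes det by delta * cofactor(0,1).
Cofactor C_01 = (-1)^(0+1) * minor(0,1) = -5
Entry delta = -3 - -4 = 1
Det delta = 1 * -5 = -5
New det = 23 + -5 = 18

Answer: 18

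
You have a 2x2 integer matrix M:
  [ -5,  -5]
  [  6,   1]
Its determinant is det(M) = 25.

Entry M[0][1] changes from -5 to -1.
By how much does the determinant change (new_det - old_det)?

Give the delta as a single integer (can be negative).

Answer: -24

Derivation:
Cofactor C_01 = -6
Entry delta = -1 - -5 = 4
Det delta = entry_delta * cofactor = 4 * -6 = -24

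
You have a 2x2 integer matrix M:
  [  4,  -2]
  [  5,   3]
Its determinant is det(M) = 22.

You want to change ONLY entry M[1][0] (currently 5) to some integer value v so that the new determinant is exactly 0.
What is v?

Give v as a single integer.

det is linear in entry M[1][0]: det = old_det + (v - 5) * C_10
Cofactor C_10 = 2
Want det = 0: 22 + (v - 5) * 2 = 0
  (v - 5) = -22 / 2 = -11
  v = 5 + (-11) = -6

Answer: -6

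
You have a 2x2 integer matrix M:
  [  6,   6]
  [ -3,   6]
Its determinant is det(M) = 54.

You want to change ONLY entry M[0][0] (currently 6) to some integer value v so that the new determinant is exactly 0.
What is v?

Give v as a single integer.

Answer: -3

Derivation:
det is linear in entry M[0][0]: det = old_det + (v - 6) * C_00
Cofactor C_00 = 6
Want det = 0: 54 + (v - 6) * 6 = 0
  (v - 6) = -54 / 6 = -9
  v = 6 + (-9) = -3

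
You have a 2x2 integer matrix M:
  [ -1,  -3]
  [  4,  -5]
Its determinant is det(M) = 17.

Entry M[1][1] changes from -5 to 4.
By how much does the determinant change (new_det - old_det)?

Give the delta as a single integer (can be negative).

Cofactor C_11 = -1
Entry delta = 4 - -5 = 9
Det delta = entry_delta * cofactor = 9 * -1 = -9

Answer: -9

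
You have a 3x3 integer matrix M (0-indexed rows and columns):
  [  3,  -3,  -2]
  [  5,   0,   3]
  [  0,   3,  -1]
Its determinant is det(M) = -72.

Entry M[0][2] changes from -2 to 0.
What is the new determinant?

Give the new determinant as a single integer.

Answer: -42

Derivation:
det is linear in row 0: changing M[0][2] by delta changes det by delta * cofactor(0,2).
Cofactor C_02 = (-1)^(0+2) * minor(0,2) = 15
Entry delta = 0 - -2 = 2
Det delta = 2 * 15 = 30
New det = -72 + 30 = -42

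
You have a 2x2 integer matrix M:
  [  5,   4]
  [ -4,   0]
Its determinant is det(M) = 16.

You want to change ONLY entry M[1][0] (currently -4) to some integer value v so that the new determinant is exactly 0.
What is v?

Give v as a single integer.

det is linear in entry M[1][0]: det = old_det + (v - -4) * C_10
Cofactor C_10 = -4
Want det = 0: 16 + (v - -4) * -4 = 0
  (v - -4) = -16 / -4 = 4
  v = -4 + (4) = 0

Answer: 0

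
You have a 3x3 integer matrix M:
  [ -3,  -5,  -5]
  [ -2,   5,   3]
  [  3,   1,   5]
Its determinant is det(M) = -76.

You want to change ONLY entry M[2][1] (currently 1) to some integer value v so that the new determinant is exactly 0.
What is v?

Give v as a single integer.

det is linear in entry M[2][1]: det = old_det + (v - 1) * C_21
Cofactor C_21 = 19
Want det = 0: -76 + (v - 1) * 19 = 0
  (v - 1) = 76 / 19 = 4
  v = 1 + (4) = 5

Answer: 5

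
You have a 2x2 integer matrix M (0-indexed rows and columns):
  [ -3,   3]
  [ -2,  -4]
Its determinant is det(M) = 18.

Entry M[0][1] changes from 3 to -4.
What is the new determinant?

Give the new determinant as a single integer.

det is linear in row 0: changing M[0][1] by delta changes det by delta * cofactor(0,1).
Cofactor C_01 = (-1)^(0+1) * minor(0,1) = 2
Entry delta = -4 - 3 = -7
Det delta = -7 * 2 = -14
New det = 18 + -14 = 4

Answer: 4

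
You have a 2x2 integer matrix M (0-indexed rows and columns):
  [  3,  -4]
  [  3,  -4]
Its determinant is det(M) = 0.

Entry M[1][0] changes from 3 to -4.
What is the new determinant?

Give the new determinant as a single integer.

det is linear in row 1: changing M[1][0] by delta changes det by delta * cofactor(1,0).
Cofactor C_10 = (-1)^(1+0) * minor(1,0) = 4
Entry delta = -4 - 3 = -7
Det delta = -7 * 4 = -28
New det = 0 + -28 = -28

Answer: -28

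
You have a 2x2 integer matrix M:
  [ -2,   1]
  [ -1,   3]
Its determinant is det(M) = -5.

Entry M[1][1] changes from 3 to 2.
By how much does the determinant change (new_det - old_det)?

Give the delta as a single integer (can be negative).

Answer: 2

Derivation:
Cofactor C_11 = -2
Entry delta = 2 - 3 = -1
Det delta = entry_delta * cofactor = -1 * -2 = 2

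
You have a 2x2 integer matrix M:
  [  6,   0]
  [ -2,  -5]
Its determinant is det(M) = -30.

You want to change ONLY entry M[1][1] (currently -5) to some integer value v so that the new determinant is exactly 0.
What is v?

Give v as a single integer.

Answer: 0

Derivation:
det is linear in entry M[1][1]: det = old_det + (v - -5) * C_11
Cofactor C_11 = 6
Want det = 0: -30 + (v - -5) * 6 = 0
  (v - -5) = 30 / 6 = 5
  v = -5 + (5) = 0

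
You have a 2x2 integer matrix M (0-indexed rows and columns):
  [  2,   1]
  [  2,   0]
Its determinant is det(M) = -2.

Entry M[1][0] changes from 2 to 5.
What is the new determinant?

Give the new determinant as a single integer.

det is linear in row 1: changing M[1][0] by delta changes det by delta * cofactor(1,0).
Cofactor C_10 = (-1)^(1+0) * minor(1,0) = -1
Entry delta = 5 - 2 = 3
Det delta = 3 * -1 = -3
New det = -2 + -3 = -5

Answer: -5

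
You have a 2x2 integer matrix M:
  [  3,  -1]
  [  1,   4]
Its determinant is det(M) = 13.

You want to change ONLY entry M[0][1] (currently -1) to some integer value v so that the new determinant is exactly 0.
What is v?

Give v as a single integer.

det is linear in entry M[0][1]: det = old_det + (v - -1) * C_01
Cofactor C_01 = -1
Want det = 0: 13 + (v - -1) * -1 = 0
  (v - -1) = -13 / -1 = 13
  v = -1 + (13) = 12

Answer: 12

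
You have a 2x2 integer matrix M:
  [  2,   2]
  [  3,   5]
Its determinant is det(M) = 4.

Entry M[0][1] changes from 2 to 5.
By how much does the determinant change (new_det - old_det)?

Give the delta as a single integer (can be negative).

Cofactor C_01 = -3
Entry delta = 5 - 2 = 3
Det delta = entry_delta * cofactor = 3 * -3 = -9

Answer: -9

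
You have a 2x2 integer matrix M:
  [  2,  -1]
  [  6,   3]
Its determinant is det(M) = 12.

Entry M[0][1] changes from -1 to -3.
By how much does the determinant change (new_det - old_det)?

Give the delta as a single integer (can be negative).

Answer: 12

Derivation:
Cofactor C_01 = -6
Entry delta = -3 - -1 = -2
Det delta = entry_delta * cofactor = -2 * -6 = 12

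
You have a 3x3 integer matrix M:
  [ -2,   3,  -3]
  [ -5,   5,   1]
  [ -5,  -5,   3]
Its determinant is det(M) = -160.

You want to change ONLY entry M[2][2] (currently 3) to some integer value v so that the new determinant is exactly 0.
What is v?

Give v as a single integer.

det is linear in entry M[2][2]: det = old_det + (v - 3) * C_22
Cofactor C_22 = 5
Want det = 0: -160 + (v - 3) * 5 = 0
  (v - 3) = 160 / 5 = 32
  v = 3 + (32) = 35

Answer: 35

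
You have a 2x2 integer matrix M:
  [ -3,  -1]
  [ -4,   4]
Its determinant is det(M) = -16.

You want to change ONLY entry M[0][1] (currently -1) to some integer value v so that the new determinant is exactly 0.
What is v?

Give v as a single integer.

det is linear in entry M[0][1]: det = old_det + (v - -1) * C_01
Cofactor C_01 = 4
Want det = 0: -16 + (v - -1) * 4 = 0
  (v - -1) = 16 / 4 = 4
  v = -1 + (4) = 3

Answer: 3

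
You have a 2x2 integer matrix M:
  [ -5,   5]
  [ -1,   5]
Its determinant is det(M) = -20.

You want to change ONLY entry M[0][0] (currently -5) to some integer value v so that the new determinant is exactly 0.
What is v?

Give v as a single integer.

Answer: -1

Derivation:
det is linear in entry M[0][0]: det = old_det + (v - -5) * C_00
Cofactor C_00 = 5
Want det = 0: -20 + (v - -5) * 5 = 0
  (v - -5) = 20 / 5 = 4
  v = -5 + (4) = -1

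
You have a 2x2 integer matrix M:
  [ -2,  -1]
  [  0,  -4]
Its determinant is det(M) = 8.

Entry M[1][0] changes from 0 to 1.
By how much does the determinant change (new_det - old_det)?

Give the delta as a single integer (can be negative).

Answer: 1

Derivation:
Cofactor C_10 = 1
Entry delta = 1 - 0 = 1
Det delta = entry_delta * cofactor = 1 * 1 = 1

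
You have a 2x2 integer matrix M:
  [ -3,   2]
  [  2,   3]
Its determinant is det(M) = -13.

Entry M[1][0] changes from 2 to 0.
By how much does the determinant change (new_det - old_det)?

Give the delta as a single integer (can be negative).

Answer: 4

Derivation:
Cofactor C_10 = -2
Entry delta = 0 - 2 = -2
Det delta = entry_delta * cofactor = -2 * -2 = 4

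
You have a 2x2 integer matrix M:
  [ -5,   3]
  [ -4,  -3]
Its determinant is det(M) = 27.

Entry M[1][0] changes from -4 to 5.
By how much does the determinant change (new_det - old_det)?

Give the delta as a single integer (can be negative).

Cofactor C_10 = -3
Entry delta = 5 - -4 = 9
Det delta = entry_delta * cofactor = 9 * -3 = -27

Answer: -27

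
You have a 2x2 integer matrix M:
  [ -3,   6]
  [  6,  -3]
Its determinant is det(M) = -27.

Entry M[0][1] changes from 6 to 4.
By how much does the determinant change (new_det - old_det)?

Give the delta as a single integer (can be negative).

Answer: 12

Derivation:
Cofactor C_01 = -6
Entry delta = 4 - 6 = -2
Det delta = entry_delta * cofactor = -2 * -6 = 12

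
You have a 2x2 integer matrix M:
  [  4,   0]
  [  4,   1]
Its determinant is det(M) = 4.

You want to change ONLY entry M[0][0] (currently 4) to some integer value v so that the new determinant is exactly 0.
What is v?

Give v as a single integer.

Answer: 0

Derivation:
det is linear in entry M[0][0]: det = old_det + (v - 4) * C_00
Cofactor C_00 = 1
Want det = 0: 4 + (v - 4) * 1 = 0
  (v - 4) = -4 / 1 = -4
  v = 4 + (-4) = 0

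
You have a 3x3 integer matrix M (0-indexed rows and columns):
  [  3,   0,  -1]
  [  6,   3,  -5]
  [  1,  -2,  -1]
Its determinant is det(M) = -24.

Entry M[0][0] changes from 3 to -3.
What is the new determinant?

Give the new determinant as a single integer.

det is linear in row 0: changing M[0][0] by delta changes det by delta * cofactor(0,0).
Cofactor C_00 = (-1)^(0+0) * minor(0,0) = -13
Entry delta = -3 - 3 = -6
Det delta = -6 * -13 = 78
New det = -24 + 78 = 54

Answer: 54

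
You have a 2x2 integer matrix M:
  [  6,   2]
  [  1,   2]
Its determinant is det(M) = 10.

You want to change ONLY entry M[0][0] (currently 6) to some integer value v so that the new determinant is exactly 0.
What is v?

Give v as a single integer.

Answer: 1

Derivation:
det is linear in entry M[0][0]: det = old_det + (v - 6) * C_00
Cofactor C_00 = 2
Want det = 0: 10 + (v - 6) * 2 = 0
  (v - 6) = -10 / 2 = -5
  v = 6 + (-5) = 1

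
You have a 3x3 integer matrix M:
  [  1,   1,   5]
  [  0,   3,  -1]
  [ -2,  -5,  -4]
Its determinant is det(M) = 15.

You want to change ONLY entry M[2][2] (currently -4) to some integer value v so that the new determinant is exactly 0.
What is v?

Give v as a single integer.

Answer: -9

Derivation:
det is linear in entry M[2][2]: det = old_det + (v - -4) * C_22
Cofactor C_22 = 3
Want det = 0: 15 + (v - -4) * 3 = 0
  (v - -4) = -15 / 3 = -5
  v = -4 + (-5) = -9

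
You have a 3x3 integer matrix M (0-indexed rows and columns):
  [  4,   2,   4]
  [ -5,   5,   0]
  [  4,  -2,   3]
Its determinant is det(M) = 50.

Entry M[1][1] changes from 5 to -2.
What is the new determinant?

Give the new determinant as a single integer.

Answer: 78

Derivation:
det is linear in row 1: changing M[1][1] by delta changes det by delta * cofactor(1,1).
Cofactor C_11 = (-1)^(1+1) * minor(1,1) = -4
Entry delta = -2 - 5 = -7
Det delta = -7 * -4 = 28
New det = 50 + 28 = 78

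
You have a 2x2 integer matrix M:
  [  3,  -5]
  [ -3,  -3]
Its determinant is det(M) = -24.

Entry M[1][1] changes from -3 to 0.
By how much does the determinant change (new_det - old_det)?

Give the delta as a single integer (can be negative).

Cofactor C_11 = 3
Entry delta = 0 - -3 = 3
Det delta = entry_delta * cofactor = 3 * 3 = 9

Answer: 9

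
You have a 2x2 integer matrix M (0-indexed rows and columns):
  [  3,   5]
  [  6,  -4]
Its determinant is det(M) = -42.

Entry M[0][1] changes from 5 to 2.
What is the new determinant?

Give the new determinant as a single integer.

Answer: -24

Derivation:
det is linear in row 0: changing M[0][1] by delta changes det by delta * cofactor(0,1).
Cofactor C_01 = (-1)^(0+1) * minor(0,1) = -6
Entry delta = 2 - 5 = -3
Det delta = -3 * -6 = 18
New det = -42 + 18 = -24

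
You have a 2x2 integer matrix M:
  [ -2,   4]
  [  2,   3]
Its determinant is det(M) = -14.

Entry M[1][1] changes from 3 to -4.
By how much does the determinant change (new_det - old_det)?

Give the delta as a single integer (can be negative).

Cofactor C_11 = -2
Entry delta = -4 - 3 = -7
Det delta = entry_delta * cofactor = -7 * -2 = 14

Answer: 14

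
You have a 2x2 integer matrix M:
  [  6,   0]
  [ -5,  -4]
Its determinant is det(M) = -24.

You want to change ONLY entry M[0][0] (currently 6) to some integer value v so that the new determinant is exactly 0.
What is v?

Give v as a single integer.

det is linear in entry M[0][0]: det = old_det + (v - 6) * C_00
Cofactor C_00 = -4
Want det = 0: -24 + (v - 6) * -4 = 0
  (v - 6) = 24 / -4 = -6
  v = 6 + (-6) = 0

Answer: 0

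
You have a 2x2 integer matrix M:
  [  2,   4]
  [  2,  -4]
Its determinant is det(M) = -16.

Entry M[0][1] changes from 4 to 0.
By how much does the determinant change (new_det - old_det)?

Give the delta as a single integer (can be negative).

Answer: 8

Derivation:
Cofactor C_01 = -2
Entry delta = 0 - 4 = -4
Det delta = entry_delta * cofactor = -4 * -2 = 8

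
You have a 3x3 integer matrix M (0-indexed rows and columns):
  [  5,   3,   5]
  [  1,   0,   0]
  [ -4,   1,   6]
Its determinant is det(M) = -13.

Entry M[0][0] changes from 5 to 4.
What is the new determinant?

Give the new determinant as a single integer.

det is linear in row 0: changing M[0][0] by delta changes det by delta * cofactor(0,0).
Cofactor C_00 = (-1)^(0+0) * minor(0,0) = 0
Entry delta = 4 - 5 = -1
Det delta = -1 * 0 = 0
New det = -13 + 0 = -13

Answer: -13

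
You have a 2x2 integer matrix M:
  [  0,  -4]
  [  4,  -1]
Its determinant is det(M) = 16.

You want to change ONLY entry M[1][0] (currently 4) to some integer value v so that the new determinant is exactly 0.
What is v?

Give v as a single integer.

Answer: 0

Derivation:
det is linear in entry M[1][0]: det = old_det + (v - 4) * C_10
Cofactor C_10 = 4
Want det = 0: 16 + (v - 4) * 4 = 0
  (v - 4) = -16 / 4 = -4
  v = 4 + (-4) = 0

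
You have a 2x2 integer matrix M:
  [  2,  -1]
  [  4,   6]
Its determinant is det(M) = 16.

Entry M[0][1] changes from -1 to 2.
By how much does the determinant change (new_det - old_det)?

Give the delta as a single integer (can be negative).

Cofactor C_01 = -4
Entry delta = 2 - -1 = 3
Det delta = entry_delta * cofactor = 3 * -4 = -12

Answer: -12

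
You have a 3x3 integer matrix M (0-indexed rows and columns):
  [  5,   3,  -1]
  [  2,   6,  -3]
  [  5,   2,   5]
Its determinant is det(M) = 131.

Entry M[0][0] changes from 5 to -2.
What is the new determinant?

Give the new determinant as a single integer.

Answer: -121

Derivation:
det is linear in row 0: changing M[0][0] by delta changes det by delta * cofactor(0,0).
Cofactor C_00 = (-1)^(0+0) * minor(0,0) = 36
Entry delta = -2 - 5 = -7
Det delta = -7 * 36 = -252
New det = 131 + -252 = -121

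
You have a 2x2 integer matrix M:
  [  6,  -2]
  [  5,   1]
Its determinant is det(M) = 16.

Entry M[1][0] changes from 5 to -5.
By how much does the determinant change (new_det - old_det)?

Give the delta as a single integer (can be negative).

Cofactor C_10 = 2
Entry delta = -5 - 5 = -10
Det delta = entry_delta * cofactor = -10 * 2 = -20

Answer: -20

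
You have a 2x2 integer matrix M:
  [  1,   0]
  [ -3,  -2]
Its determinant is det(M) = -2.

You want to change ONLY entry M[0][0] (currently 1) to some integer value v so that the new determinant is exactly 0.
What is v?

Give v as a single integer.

det is linear in entry M[0][0]: det = old_det + (v - 1) * C_00
Cofactor C_00 = -2
Want det = 0: -2 + (v - 1) * -2 = 0
  (v - 1) = 2 / -2 = -1
  v = 1 + (-1) = 0

Answer: 0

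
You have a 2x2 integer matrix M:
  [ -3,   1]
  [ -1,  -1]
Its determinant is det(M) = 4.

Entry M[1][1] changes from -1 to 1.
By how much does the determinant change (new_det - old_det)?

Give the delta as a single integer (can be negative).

Cofactor C_11 = -3
Entry delta = 1 - -1 = 2
Det delta = entry_delta * cofactor = 2 * -3 = -6

Answer: -6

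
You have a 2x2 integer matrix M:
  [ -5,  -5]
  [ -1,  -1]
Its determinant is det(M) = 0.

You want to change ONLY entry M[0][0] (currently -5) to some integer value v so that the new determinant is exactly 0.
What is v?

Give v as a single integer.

det is linear in entry M[0][0]: det = old_det + (v - -5) * C_00
Cofactor C_00 = -1
Want det = 0: 0 + (v - -5) * -1 = 0
  (v - -5) = 0 / -1 = 0
  v = -5 + (0) = -5

Answer: -5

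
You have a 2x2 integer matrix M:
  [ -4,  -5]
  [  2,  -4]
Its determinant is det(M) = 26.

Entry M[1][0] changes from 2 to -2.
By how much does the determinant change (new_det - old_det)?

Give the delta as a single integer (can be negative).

Cofactor C_10 = 5
Entry delta = -2 - 2 = -4
Det delta = entry_delta * cofactor = -4 * 5 = -20

Answer: -20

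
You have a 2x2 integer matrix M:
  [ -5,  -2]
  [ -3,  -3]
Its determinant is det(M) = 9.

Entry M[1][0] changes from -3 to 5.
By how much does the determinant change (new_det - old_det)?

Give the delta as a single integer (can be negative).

Answer: 16

Derivation:
Cofactor C_10 = 2
Entry delta = 5 - -3 = 8
Det delta = entry_delta * cofactor = 8 * 2 = 16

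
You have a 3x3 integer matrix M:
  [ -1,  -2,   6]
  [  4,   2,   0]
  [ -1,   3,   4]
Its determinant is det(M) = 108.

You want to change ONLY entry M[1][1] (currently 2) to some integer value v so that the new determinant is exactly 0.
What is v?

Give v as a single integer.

Answer: -52

Derivation:
det is linear in entry M[1][1]: det = old_det + (v - 2) * C_11
Cofactor C_11 = 2
Want det = 0: 108 + (v - 2) * 2 = 0
  (v - 2) = -108 / 2 = -54
  v = 2 + (-54) = -52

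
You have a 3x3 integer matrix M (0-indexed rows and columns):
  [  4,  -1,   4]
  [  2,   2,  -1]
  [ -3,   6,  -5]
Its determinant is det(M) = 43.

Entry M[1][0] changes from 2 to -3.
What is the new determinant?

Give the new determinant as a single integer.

det is linear in row 1: changing M[1][0] by delta changes det by delta * cofactor(1,0).
Cofactor C_10 = (-1)^(1+0) * minor(1,0) = 19
Entry delta = -3 - 2 = -5
Det delta = -5 * 19 = -95
New det = 43 + -95 = -52

Answer: -52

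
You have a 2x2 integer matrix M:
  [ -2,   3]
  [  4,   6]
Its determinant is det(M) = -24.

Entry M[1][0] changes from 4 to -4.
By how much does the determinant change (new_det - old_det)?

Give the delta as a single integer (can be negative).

Cofactor C_10 = -3
Entry delta = -4 - 4 = -8
Det delta = entry_delta * cofactor = -8 * -3 = 24

Answer: 24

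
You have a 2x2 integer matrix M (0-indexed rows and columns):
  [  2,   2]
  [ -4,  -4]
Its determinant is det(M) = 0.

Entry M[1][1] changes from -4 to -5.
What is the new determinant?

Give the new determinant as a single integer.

det is linear in row 1: changing M[1][1] by delta changes det by delta * cofactor(1,1).
Cofactor C_11 = (-1)^(1+1) * minor(1,1) = 2
Entry delta = -5 - -4 = -1
Det delta = -1 * 2 = -2
New det = 0 + -2 = -2

Answer: -2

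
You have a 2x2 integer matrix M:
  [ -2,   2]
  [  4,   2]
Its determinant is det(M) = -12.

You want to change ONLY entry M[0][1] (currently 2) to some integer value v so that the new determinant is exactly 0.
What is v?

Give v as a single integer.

Answer: -1

Derivation:
det is linear in entry M[0][1]: det = old_det + (v - 2) * C_01
Cofactor C_01 = -4
Want det = 0: -12 + (v - 2) * -4 = 0
  (v - 2) = 12 / -4 = -3
  v = 2 + (-3) = -1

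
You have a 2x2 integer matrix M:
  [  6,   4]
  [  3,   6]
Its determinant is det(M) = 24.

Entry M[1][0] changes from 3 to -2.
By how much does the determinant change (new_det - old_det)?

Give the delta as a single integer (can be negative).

Answer: 20

Derivation:
Cofactor C_10 = -4
Entry delta = -2 - 3 = -5
Det delta = entry_delta * cofactor = -5 * -4 = 20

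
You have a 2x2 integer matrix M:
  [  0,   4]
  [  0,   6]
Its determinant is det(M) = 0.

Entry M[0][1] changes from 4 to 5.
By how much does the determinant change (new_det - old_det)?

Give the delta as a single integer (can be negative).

Cofactor C_01 = 0
Entry delta = 5 - 4 = 1
Det delta = entry_delta * cofactor = 1 * 0 = 0

Answer: 0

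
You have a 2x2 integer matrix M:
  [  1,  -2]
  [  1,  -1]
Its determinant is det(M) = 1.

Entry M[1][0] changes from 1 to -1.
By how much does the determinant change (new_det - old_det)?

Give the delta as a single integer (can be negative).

Answer: -4

Derivation:
Cofactor C_10 = 2
Entry delta = -1 - 1 = -2
Det delta = entry_delta * cofactor = -2 * 2 = -4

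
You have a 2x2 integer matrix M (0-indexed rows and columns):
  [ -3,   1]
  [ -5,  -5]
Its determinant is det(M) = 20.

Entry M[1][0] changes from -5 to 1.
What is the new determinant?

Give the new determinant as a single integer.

Answer: 14

Derivation:
det is linear in row 1: changing M[1][0] by delta changes det by delta * cofactor(1,0).
Cofactor C_10 = (-1)^(1+0) * minor(1,0) = -1
Entry delta = 1 - -5 = 6
Det delta = 6 * -1 = -6
New det = 20 + -6 = 14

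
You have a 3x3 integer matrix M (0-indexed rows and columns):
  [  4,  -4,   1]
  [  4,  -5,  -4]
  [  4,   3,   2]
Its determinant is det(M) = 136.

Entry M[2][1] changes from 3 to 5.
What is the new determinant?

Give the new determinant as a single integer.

det is linear in row 2: changing M[2][1] by delta changes det by delta * cofactor(2,1).
Cofactor C_21 = (-1)^(2+1) * minor(2,1) = 20
Entry delta = 5 - 3 = 2
Det delta = 2 * 20 = 40
New det = 136 + 40 = 176

Answer: 176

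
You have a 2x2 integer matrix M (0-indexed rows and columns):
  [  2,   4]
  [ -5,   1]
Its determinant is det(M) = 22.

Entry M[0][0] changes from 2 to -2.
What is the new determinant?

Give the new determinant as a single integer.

Answer: 18

Derivation:
det is linear in row 0: changing M[0][0] by delta changes det by delta * cofactor(0,0).
Cofactor C_00 = (-1)^(0+0) * minor(0,0) = 1
Entry delta = -2 - 2 = -4
Det delta = -4 * 1 = -4
New det = 22 + -4 = 18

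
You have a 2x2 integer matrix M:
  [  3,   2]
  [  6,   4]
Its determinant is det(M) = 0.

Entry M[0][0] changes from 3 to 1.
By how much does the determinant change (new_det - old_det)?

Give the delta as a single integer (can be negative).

Cofactor C_00 = 4
Entry delta = 1 - 3 = -2
Det delta = entry_delta * cofactor = -2 * 4 = -8

Answer: -8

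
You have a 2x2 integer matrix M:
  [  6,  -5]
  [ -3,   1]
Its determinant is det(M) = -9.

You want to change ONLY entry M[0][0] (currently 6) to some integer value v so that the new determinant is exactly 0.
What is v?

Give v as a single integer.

Answer: 15

Derivation:
det is linear in entry M[0][0]: det = old_det + (v - 6) * C_00
Cofactor C_00 = 1
Want det = 0: -9 + (v - 6) * 1 = 0
  (v - 6) = 9 / 1 = 9
  v = 6 + (9) = 15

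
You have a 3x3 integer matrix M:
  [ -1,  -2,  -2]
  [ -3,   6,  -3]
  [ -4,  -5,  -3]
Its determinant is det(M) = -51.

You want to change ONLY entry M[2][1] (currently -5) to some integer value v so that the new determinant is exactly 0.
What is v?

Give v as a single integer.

Answer: 12

Derivation:
det is linear in entry M[2][1]: det = old_det + (v - -5) * C_21
Cofactor C_21 = 3
Want det = 0: -51 + (v - -5) * 3 = 0
  (v - -5) = 51 / 3 = 17
  v = -5 + (17) = 12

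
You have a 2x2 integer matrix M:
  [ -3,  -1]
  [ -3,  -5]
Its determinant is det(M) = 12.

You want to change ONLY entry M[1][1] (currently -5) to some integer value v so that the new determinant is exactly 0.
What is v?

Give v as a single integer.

det is linear in entry M[1][1]: det = old_det + (v - -5) * C_11
Cofactor C_11 = -3
Want det = 0: 12 + (v - -5) * -3 = 0
  (v - -5) = -12 / -3 = 4
  v = -5 + (4) = -1

Answer: -1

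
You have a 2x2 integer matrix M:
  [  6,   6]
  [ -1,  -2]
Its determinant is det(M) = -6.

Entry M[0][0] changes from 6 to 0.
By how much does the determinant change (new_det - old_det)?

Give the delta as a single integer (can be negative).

Cofactor C_00 = -2
Entry delta = 0 - 6 = -6
Det delta = entry_delta * cofactor = -6 * -2 = 12

Answer: 12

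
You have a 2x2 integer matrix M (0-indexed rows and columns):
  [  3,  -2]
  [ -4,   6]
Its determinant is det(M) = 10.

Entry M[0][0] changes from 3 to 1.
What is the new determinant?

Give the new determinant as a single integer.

Answer: -2

Derivation:
det is linear in row 0: changing M[0][0] by delta changes det by delta * cofactor(0,0).
Cofactor C_00 = (-1)^(0+0) * minor(0,0) = 6
Entry delta = 1 - 3 = -2
Det delta = -2 * 6 = -12
New det = 10 + -12 = -2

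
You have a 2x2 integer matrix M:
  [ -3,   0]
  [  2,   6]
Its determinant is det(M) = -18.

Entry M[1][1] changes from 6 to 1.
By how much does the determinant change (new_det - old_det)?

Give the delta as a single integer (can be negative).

Cofactor C_11 = -3
Entry delta = 1 - 6 = -5
Det delta = entry_delta * cofactor = -5 * -3 = 15

Answer: 15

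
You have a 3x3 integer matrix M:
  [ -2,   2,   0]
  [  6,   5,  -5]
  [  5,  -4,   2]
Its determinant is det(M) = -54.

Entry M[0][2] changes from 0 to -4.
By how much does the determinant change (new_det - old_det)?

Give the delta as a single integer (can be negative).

Cofactor C_02 = -49
Entry delta = -4 - 0 = -4
Det delta = entry_delta * cofactor = -4 * -49 = 196

Answer: 196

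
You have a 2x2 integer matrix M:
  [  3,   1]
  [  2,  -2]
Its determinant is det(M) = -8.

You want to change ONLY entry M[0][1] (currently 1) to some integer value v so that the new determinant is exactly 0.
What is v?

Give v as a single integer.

det is linear in entry M[0][1]: det = old_det + (v - 1) * C_01
Cofactor C_01 = -2
Want det = 0: -8 + (v - 1) * -2 = 0
  (v - 1) = 8 / -2 = -4
  v = 1 + (-4) = -3

Answer: -3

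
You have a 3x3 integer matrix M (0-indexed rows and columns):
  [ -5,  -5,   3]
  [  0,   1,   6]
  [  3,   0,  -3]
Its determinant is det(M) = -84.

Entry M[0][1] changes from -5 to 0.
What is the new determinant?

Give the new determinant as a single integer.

det is linear in row 0: changing M[0][1] by delta changes det by delta * cofactor(0,1).
Cofactor C_01 = (-1)^(0+1) * minor(0,1) = 18
Entry delta = 0 - -5 = 5
Det delta = 5 * 18 = 90
New det = -84 + 90 = 6

Answer: 6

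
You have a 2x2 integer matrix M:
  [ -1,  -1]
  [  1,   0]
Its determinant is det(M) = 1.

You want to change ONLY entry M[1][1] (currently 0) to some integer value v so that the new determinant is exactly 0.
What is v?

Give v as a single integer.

det is linear in entry M[1][1]: det = old_det + (v - 0) * C_11
Cofactor C_11 = -1
Want det = 0: 1 + (v - 0) * -1 = 0
  (v - 0) = -1 / -1 = 1
  v = 0 + (1) = 1

Answer: 1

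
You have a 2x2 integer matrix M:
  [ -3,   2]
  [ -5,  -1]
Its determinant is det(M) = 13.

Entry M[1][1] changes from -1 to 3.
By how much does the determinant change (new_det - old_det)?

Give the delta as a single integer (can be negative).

Answer: -12

Derivation:
Cofactor C_11 = -3
Entry delta = 3 - -1 = 4
Det delta = entry_delta * cofactor = 4 * -3 = -12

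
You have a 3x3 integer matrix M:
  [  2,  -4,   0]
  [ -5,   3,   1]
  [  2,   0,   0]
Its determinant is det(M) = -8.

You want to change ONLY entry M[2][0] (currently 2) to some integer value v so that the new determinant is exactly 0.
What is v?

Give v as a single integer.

det is linear in entry M[2][0]: det = old_det + (v - 2) * C_20
Cofactor C_20 = -4
Want det = 0: -8 + (v - 2) * -4 = 0
  (v - 2) = 8 / -4 = -2
  v = 2 + (-2) = 0

Answer: 0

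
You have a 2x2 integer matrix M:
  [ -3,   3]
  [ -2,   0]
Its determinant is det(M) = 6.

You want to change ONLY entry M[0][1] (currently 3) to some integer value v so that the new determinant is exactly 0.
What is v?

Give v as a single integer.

det is linear in entry M[0][1]: det = old_det + (v - 3) * C_01
Cofactor C_01 = 2
Want det = 0: 6 + (v - 3) * 2 = 0
  (v - 3) = -6 / 2 = -3
  v = 3 + (-3) = 0

Answer: 0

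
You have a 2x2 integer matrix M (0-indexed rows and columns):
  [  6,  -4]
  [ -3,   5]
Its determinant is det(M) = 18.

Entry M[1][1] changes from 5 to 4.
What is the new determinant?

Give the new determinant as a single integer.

det is linear in row 1: changing M[1][1] by delta changes det by delta * cofactor(1,1).
Cofactor C_11 = (-1)^(1+1) * minor(1,1) = 6
Entry delta = 4 - 5 = -1
Det delta = -1 * 6 = -6
New det = 18 + -6 = 12

Answer: 12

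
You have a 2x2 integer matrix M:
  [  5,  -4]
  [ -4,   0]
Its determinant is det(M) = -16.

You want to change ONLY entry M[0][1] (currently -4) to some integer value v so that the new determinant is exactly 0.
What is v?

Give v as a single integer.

Answer: 0

Derivation:
det is linear in entry M[0][1]: det = old_det + (v - -4) * C_01
Cofactor C_01 = 4
Want det = 0: -16 + (v - -4) * 4 = 0
  (v - -4) = 16 / 4 = 4
  v = -4 + (4) = 0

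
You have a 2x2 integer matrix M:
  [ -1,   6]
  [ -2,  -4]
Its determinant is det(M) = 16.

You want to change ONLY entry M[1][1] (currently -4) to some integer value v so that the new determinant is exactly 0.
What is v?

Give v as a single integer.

Answer: 12

Derivation:
det is linear in entry M[1][1]: det = old_det + (v - -4) * C_11
Cofactor C_11 = -1
Want det = 0: 16 + (v - -4) * -1 = 0
  (v - -4) = -16 / -1 = 16
  v = -4 + (16) = 12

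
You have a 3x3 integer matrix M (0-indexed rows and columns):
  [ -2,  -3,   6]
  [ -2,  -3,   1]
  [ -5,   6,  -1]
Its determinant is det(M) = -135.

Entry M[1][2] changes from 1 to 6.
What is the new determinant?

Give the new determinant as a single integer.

Answer: 0

Derivation:
det is linear in row 1: changing M[1][2] by delta changes det by delta * cofactor(1,2).
Cofactor C_12 = (-1)^(1+2) * minor(1,2) = 27
Entry delta = 6 - 1 = 5
Det delta = 5 * 27 = 135
New det = -135 + 135 = 0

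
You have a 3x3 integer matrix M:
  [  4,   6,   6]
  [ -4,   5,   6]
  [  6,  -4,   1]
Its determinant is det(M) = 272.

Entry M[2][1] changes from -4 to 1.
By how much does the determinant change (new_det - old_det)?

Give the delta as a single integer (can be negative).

Cofactor C_21 = -48
Entry delta = 1 - -4 = 5
Det delta = entry_delta * cofactor = 5 * -48 = -240

Answer: -240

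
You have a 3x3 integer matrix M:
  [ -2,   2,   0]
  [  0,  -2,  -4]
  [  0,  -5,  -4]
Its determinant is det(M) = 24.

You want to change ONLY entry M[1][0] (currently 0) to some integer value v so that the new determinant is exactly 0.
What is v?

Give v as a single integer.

det is linear in entry M[1][0]: det = old_det + (v - 0) * C_10
Cofactor C_10 = 8
Want det = 0: 24 + (v - 0) * 8 = 0
  (v - 0) = -24 / 8 = -3
  v = 0 + (-3) = -3

Answer: -3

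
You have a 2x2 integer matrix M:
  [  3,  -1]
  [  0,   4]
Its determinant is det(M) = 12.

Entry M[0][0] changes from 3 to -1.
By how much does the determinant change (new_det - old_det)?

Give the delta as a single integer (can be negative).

Answer: -16

Derivation:
Cofactor C_00 = 4
Entry delta = -1 - 3 = -4
Det delta = entry_delta * cofactor = -4 * 4 = -16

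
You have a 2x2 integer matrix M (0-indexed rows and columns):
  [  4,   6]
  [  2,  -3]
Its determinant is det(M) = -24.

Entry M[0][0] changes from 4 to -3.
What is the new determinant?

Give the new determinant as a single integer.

det is linear in row 0: changing M[0][0] by delta changes det by delta * cofactor(0,0).
Cofactor C_00 = (-1)^(0+0) * minor(0,0) = -3
Entry delta = -3 - 4 = -7
Det delta = -7 * -3 = 21
New det = -24 + 21 = -3

Answer: -3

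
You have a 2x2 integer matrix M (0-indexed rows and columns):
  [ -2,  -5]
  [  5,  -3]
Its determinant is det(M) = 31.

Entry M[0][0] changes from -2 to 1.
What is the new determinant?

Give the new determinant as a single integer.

det is linear in row 0: changing M[0][0] by delta changes det by delta * cofactor(0,0).
Cofactor C_00 = (-1)^(0+0) * minor(0,0) = -3
Entry delta = 1 - -2 = 3
Det delta = 3 * -3 = -9
New det = 31 + -9 = 22

Answer: 22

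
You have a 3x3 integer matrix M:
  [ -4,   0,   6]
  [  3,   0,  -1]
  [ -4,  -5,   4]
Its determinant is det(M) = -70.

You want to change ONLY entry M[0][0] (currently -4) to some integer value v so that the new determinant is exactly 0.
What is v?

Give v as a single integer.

det is linear in entry M[0][0]: det = old_det + (v - -4) * C_00
Cofactor C_00 = -5
Want det = 0: -70 + (v - -4) * -5 = 0
  (v - -4) = 70 / -5 = -14
  v = -4 + (-14) = -18

Answer: -18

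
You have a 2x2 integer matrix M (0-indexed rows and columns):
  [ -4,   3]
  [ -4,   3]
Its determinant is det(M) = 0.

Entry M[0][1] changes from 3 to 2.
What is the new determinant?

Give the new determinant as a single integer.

Answer: -4

Derivation:
det is linear in row 0: changing M[0][1] by delta changes det by delta * cofactor(0,1).
Cofactor C_01 = (-1)^(0+1) * minor(0,1) = 4
Entry delta = 2 - 3 = -1
Det delta = -1 * 4 = -4
New det = 0 + -4 = -4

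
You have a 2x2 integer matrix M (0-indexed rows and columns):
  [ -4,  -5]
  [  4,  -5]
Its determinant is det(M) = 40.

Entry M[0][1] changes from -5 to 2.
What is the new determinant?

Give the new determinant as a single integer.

det is linear in row 0: changing M[0][1] by delta changes det by delta * cofactor(0,1).
Cofactor C_01 = (-1)^(0+1) * minor(0,1) = -4
Entry delta = 2 - -5 = 7
Det delta = 7 * -4 = -28
New det = 40 + -28 = 12

Answer: 12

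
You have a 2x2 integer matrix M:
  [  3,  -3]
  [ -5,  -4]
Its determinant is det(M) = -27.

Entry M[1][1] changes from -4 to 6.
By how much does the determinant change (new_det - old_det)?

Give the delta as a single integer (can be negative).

Answer: 30

Derivation:
Cofactor C_11 = 3
Entry delta = 6 - -4 = 10
Det delta = entry_delta * cofactor = 10 * 3 = 30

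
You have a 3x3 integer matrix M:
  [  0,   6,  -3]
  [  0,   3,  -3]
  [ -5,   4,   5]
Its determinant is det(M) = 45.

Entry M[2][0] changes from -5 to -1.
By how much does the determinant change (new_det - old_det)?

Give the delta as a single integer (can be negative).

Answer: -36

Derivation:
Cofactor C_20 = -9
Entry delta = -1 - -5 = 4
Det delta = entry_delta * cofactor = 4 * -9 = -36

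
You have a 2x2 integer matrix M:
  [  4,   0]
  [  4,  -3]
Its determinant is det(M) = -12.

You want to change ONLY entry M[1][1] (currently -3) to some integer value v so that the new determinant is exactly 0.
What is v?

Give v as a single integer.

det is linear in entry M[1][1]: det = old_det + (v - -3) * C_11
Cofactor C_11 = 4
Want det = 0: -12 + (v - -3) * 4 = 0
  (v - -3) = 12 / 4 = 3
  v = -3 + (3) = 0

Answer: 0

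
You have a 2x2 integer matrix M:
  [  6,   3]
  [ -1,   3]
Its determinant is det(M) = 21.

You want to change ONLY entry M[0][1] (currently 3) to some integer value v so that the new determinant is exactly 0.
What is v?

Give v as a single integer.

det is linear in entry M[0][1]: det = old_det + (v - 3) * C_01
Cofactor C_01 = 1
Want det = 0: 21 + (v - 3) * 1 = 0
  (v - 3) = -21 / 1 = -21
  v = 3 + (-21) = -18

Answer: -18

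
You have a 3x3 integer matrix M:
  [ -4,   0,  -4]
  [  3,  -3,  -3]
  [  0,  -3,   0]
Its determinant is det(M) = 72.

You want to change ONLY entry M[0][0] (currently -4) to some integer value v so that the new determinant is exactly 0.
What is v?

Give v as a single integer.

Answer: 4

Derivation:
det is linear in entry M[0][0]: det = old_det + (v - -4) * C_00
Cofactor C_00 = -9
Want det = 0: 72 + (v - -4) * -9 = 0
  (v - -4) = -72 / -9 = 8
  v = -4 + (8) = 4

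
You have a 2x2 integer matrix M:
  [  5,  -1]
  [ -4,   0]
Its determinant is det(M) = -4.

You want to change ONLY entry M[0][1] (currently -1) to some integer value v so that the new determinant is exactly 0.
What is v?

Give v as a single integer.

Answer: 0

Derivation:
det is linear in entry M[0][1]: det = old_det + (v - -1) * C_01
Cofactor C_01 = 4
Want det = 0: -4 + (v - -1) * 4 = 0
  (v - -1) = 4 / 4 = 1
  v = -1 + (1) = 0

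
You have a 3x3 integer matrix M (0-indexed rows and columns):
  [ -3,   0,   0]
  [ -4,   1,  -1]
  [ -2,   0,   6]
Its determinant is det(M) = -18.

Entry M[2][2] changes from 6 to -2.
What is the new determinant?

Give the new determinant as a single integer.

det is linear in row 2: changing M[2][2] by delta changes det by delta * cofactor(2,2).
Cofactor C_22 = (-1)^(2+2) * minor(2,2) = -3
Entry delta = -2 - 6 = -8
Det delta = -8 * -3 = 24
New det = -18 + 24 = 6

Answer: 6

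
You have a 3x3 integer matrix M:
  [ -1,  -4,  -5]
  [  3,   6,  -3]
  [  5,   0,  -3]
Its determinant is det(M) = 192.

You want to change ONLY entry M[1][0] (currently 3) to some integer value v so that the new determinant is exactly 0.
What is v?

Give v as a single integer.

Answer: 19

Derivation:
det is linear in entry M[1][0]: det = old_det + (v - 3) * C_10
Cofactor C_10 = -12
Want det = 0: 192 + (v - 3) * -12 = 0
  (v - 3) = -192 / -12 = 16
  v = 3 + (16) = 19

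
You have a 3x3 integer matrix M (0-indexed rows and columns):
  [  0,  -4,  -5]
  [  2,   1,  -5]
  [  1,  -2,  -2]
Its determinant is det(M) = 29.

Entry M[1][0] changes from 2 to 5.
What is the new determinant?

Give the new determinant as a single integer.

Answer: 35

Derivation:
det is linear in row 1: changing M[1][0] by delta changes det by delta * cofactor(1,0).
Cofactor C_10 = (-1)^(1+0) * minor(1,0) = 2
Entry delta = 5 - 2 = 3
Det delta = 3 * 2 = 6
New det = 29 + 6 = 35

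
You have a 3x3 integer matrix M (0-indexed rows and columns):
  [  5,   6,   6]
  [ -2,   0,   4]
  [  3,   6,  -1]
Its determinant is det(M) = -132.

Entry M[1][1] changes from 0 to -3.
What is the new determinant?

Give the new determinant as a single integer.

Answer: -63

Derivation:
det is linear in row 1: changing M[1][1] by delta changes det by delta * cofactor(1,1).
Cofactor C_11 = (-1)^(1+1) * minor(1,1) = -23
Entry delta = -3 - 0 = -3
Det delta = -3 * -23 = 69
New det = -132 + 69 = -63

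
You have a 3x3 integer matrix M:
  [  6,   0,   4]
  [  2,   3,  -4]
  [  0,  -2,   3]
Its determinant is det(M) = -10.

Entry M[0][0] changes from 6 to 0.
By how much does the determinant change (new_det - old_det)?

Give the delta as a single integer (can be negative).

Cofactor C_00 = 1
Entry delta = 0 - 6 = -6
Det delta = entry_delta * cofactor = -6 * 1 = -6

Answer: -6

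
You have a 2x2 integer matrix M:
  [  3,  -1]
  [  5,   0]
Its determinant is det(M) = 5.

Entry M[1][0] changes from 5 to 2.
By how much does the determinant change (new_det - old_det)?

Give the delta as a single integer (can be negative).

Answer: -3

Derivation:
Cofactor C_10 = 1
Entry delta = 2 - 5 = -3
Det delta = entry_delta * cofactor = -3 * 1 = -3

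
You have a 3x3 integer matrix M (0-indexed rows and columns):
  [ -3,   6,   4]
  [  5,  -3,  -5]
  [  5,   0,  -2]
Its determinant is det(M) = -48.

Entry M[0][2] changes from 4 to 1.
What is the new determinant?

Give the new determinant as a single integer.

det is linear in row 0: changing M[0][2] by delta changes det by delta * cofactor(0,2).
Cofactor C_02 = (-1)^(0+2) * minor(0,2) = 15
Entry delta = 1 - 4 = -3
Det delta = -3 * 15 = -45
New det = -48 + -45 = -93

Answer: -93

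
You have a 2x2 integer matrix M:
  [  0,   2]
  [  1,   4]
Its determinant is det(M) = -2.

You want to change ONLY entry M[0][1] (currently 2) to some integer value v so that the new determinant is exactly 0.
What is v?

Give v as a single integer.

det is linear in entry M[0][1]: det = old_det + (v - 2) * C_01
Cofactor C_01 = -1
Want det = 0: -2 + (v - 2) * -1 = 0
  (v - 2) = 2 / -1 = -2
  v = 2 + (-2) = 0

Answer: 0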